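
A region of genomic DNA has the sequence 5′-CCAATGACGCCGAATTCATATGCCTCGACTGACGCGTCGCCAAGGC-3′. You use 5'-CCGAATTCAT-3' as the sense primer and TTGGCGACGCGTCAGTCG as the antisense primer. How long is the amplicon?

Forward primer CCGAATTCAT is found on the top strand at positions 10–19.
The reverse primer's reverse complement is CGACTGACGCGTCGCCAA, which matches the template at positions 26–43.
Product length = (reverse-primer end) − (forward-primer start) + 1 = 43 − 10 + 1 = 34 bp.

34 bp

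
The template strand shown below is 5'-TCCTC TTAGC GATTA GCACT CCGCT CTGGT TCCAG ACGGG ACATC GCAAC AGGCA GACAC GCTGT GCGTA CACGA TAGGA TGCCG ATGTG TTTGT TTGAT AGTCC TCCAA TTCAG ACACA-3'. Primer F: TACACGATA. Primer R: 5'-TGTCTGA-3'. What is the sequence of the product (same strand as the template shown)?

Scanning the template, TACACGATA occurs at positions 69–77; this primer anneals to the bottom strand there with its 3' end pointing downstream.
Taking the reverse complement of TGTCTGA gives TCAGACA, found at positions 112–118 on the template; the primer anneals here to the top strand with its 3' end pointing upstream.
The product is the template from position 69 through 118 (50 bp).

5'-TACACGATAGGATGCCGATGTGTTTGTTTGATAGTCCTCCAATTCAGACA-3'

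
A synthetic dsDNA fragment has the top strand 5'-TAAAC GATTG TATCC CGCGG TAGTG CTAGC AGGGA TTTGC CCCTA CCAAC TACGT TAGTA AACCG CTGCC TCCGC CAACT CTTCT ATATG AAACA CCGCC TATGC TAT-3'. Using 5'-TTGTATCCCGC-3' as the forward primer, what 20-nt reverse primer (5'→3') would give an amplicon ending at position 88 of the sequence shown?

The forward primer binds at positions 8–18; the product's 3' end on the top strand is position 88.
The reverse primer anneals to the top strand over positions 69–88, i.e. to CCTCCGCCAACTCTTCTATA.
Its sequence written 5'→3' is the reverse complement: TATAGAAGAGTTGGCGGAGG.

5'-TATAGAAGAGTTGGCGGAGG-3'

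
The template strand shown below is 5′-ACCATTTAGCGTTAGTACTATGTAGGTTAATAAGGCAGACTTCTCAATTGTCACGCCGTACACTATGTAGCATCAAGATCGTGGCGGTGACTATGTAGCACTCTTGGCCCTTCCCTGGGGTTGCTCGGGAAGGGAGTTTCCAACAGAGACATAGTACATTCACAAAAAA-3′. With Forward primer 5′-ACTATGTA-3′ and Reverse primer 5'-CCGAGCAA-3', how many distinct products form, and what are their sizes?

Three products: 112 bp, 67 bp, 39 bp

The forward primer ACTATGTA matches the top strand at positions 17–24, 62–69, 90–97.
The reverse primer's reverse complement is TTGCTCGG, matching at positions 121–128.
Each forward site pairs with the reverse site to give a product ending at position 128: sizes 112, 67, 39 bp.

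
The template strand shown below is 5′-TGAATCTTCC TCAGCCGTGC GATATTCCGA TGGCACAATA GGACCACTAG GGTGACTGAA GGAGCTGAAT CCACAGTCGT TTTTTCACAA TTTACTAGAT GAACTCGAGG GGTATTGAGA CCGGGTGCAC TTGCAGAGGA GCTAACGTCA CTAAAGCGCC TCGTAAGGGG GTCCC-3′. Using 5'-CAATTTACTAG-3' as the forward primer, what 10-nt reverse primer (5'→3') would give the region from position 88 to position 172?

The product's 3' end on the top strand is position 172.
The reverse primer anneals to the top strand over positions 163–172, i.e. to GTAAGGGGGT.
Its sequence written 5'→3' is the reverse complement: ACCCCCTTAC.

5'-ACCCCCTTAC-3'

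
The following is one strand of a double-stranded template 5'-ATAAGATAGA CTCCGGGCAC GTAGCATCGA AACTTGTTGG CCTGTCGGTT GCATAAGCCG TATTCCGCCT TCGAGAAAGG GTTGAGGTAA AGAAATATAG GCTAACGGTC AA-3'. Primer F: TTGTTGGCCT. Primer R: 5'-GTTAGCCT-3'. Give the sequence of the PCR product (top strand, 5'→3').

5'-TTGTTGGCCTGTCGGTTGCATAAGCCGTATTCCGCCTTCGAGAAAGGGTTGAGGTAAAGAAATATAGGCTAAC-3'

Forward primer TTGTTGGCCT is found on the top strand at positions 34–43.
Taking the reverse complement of GTTAGCCT gives AGGCTAAC, found at positions 99–106 on the template; the primer anneals here to the top strand with its 3' end pointing upstream.
The product is the template from position 34 through 106 (73 bp).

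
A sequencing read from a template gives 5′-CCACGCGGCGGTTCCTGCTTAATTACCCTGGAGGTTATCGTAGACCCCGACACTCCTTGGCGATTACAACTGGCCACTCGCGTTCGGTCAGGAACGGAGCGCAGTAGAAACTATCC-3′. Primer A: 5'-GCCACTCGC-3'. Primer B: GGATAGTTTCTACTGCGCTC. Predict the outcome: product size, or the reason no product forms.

Primer A (GCCACTCGC) matches the top strand at positions 73–81; it acts as a forward primer.
Primer B's reverse complement is GAGCGCAGTAGAAACTATCC, matching the top strand at positions 97–116; it acts as a reverse primer.
The 3' ends face each other across positions 73–116, giving a 44 bp product.

Yes — a 44 bp product.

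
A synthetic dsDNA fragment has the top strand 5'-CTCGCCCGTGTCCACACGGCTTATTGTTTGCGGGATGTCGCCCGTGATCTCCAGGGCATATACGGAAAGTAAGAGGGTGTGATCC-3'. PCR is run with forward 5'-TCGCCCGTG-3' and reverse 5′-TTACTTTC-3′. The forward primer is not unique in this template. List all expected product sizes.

71 bp, 35 bp

The forward primer TCGCCCGTG matches the top strand at positions 2–10, 38–46.
The reverse primer's reverse complement is GAAAGTAA, matching at positions 65–72.
Each forward site pairs with the reverse site to give a product ending at position 72: sizes 71, 35 bp.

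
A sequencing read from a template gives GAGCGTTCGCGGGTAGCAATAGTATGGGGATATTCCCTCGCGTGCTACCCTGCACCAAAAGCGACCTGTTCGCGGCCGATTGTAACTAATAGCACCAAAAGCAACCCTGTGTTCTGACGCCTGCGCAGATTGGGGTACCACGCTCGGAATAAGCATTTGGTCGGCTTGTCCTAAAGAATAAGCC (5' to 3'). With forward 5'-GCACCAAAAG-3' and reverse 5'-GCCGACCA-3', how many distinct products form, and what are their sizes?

Two products: 114 bp, 74 bp

The forward primer GCACCAAAAG matches the top strand at positions 52–61, 92–101.
The reverse primer's reverse complement is TGGTCGGC, matching at positions 158–165.
Each forward site pairs with the reverse site to give a product ending at position 165: sizes 114, 74 bp.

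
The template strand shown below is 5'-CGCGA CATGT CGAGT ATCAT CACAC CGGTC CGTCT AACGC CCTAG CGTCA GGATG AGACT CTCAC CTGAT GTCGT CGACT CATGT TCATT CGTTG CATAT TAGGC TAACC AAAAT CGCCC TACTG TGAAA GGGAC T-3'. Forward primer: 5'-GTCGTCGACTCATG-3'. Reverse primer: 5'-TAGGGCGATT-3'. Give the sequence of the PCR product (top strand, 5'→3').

Forward primer GTCGTCGACTCATG is found on the top strand at positions 71–84.
Taking the reverse complement of TAGGGCGATT gives AATCGCCCTA, found at positions 113–122 on the template; the primer anneals here to the top strand with its 3' end pointing upstream.
The product is the template from position 71 through 122 (52 bp).

5'-GTCGTCGACTCATGTTCATTCGTTGCATATTAGGCTAACCAAAATCGCCCTA-3'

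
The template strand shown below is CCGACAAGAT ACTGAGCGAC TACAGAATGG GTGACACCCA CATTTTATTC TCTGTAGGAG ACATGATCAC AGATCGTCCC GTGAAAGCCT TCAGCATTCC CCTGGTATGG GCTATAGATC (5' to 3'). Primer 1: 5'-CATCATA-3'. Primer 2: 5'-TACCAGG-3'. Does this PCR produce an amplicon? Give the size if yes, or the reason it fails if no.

Primer 1 (CATCATA) does not match the top strand, and its reverse complement TATGATG does not match either.
With no annealing site for primer 1, no amplification occurs.

No product — primer 1 has no binding site in the template.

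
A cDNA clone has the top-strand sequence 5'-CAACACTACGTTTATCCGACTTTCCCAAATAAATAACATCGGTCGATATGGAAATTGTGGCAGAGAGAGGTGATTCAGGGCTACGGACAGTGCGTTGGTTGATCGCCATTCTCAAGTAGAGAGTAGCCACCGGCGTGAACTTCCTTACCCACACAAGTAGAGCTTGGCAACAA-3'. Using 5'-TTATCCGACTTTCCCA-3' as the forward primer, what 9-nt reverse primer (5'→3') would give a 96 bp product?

The forward primer binds at positions 12–27, so a 96 bp product ends at position 12 + 96 − 1 = 107.
The reverse primer anneals to the top strand over positions 99–107, i.e. to TTGATCGCC.
Its sequence written 5'→3' is the reverse complement: GGCGATCAA.

5'-GGCGATCAA-3'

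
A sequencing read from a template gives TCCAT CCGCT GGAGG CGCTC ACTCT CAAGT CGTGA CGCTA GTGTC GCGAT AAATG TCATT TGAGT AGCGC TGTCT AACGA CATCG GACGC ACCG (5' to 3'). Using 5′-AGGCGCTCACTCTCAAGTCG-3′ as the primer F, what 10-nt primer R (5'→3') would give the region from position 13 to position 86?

5'-CCGATGTCGT-3'

The product's 3' end on the top strand is position 86.
The reverse primer anneals to the top strand over positions 77–86, i.e. to ACGACATCGG.
Its sequence written 5'→3' is the reverse complement: CCGATGTCGT.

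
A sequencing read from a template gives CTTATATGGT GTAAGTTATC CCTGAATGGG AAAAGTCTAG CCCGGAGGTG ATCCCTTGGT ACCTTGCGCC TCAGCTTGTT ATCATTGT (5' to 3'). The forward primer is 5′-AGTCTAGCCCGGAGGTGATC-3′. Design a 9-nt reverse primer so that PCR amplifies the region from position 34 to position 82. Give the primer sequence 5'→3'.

5'-ATAACAAGC-3'

The product's 3' end on the top strand is position 82.
The reverse primer anneals to the top strand over positions 74–82, i.e. to GCTTGTTAT.
Its sequence written 5'→3' is the reverse complement: ATAACAAGC.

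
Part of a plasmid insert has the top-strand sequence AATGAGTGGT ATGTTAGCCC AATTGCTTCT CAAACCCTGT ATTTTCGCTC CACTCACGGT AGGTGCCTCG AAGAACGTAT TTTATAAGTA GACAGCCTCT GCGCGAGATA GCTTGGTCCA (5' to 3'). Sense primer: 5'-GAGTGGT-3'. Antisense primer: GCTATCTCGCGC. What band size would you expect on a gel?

Forward primer GAGTGGT is found on the top strand at positions 4–10.
Reverse complement of the reverse primer: GCGCGAGATAGC. This occurs on the top strand at positions 101–112.
Amplicon spans positions 4–112: 109 bp.

109 bp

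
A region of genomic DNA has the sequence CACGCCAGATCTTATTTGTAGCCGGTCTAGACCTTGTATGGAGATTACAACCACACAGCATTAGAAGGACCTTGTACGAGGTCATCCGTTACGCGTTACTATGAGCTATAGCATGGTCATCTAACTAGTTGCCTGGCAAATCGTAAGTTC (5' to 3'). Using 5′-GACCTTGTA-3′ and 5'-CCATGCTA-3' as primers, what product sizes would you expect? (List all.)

87 bp, 49 bp

The forward primer GACCTTGTA matches the top strand at positions 30–38, 68–76.
The reverse primer's reverse complement is TAGCATGG, matching at positions 109–116.
Each forward site pairs with the reverse site to give a product ending at position 116: sizes 87, 49 bp.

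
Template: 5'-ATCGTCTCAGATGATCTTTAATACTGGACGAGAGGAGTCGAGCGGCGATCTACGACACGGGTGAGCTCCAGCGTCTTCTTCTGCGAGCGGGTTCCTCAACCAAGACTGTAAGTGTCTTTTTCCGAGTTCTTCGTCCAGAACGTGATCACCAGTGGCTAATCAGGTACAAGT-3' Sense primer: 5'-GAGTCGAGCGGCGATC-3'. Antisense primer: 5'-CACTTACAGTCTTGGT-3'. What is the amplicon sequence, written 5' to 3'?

5'-GAGTCGAGCGGCGATCTACGACACGGGTGAGCTCCAGCGTCTTCTTCTGCGAGCGGGTTCCTCAACCAAGACTGTAAGTG-3'

Scanning the template, GAGTCGAGCGGCGATC occurs at positions 35–50; this primer anneals to the bottom strand there with its 3' end pointing downstream.
Reverse complement of the reverse primer: ACCAAGACTGTAAGTG. This occurs on the top strand at positions 99–114.
The product is the template from position 35 through 114 (80 bp).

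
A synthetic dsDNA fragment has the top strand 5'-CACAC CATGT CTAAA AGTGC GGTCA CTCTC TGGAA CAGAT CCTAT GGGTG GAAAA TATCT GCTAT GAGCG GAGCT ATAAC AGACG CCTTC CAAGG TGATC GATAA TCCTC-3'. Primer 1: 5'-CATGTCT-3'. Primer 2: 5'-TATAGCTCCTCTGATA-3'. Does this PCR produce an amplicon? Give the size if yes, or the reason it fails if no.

No product — primer 2 has no binding site in the template.

Primer 2 (TATAGCTCCTCTGATA) does not match the top strand, and its reverse complement TATCAGAGGAGCTATA does not match either.
With no annealing site for primer 2, no amplification occurs.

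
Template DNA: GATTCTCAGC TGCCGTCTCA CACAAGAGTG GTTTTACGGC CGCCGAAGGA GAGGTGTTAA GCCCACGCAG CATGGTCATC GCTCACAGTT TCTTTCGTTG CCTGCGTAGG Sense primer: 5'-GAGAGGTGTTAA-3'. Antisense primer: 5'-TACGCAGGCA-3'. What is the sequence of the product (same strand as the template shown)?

5'-GAGAGGTGTTAAGCCCACGCAGCATGGTCATCGCTCACAGTTTCTTTCGTTGCCTGCGTA-3'

The forward primer matches the template at positions 49–60.
The reverse primer's reverse complement is TGCCTGCGTA, which matches the template at positions 99–108.
The product is the template from position 49 through 108 (60 bp).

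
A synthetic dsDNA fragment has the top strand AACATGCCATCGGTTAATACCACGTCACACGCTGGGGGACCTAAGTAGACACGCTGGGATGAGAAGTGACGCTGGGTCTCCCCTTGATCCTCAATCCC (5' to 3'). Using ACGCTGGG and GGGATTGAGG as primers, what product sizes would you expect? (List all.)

The forward primer ACGCTGGG matches the top strand at positions 29–36, 51–58, 69–76.
The reverse primer's reverse complement is CCTCAATCCC, matching at positions 89–98.
Each forward site pairs with the reverse site to give a product ending at position 98: sizes 70, 48, 30 bp.

70 bp, 48 bp, 30 bp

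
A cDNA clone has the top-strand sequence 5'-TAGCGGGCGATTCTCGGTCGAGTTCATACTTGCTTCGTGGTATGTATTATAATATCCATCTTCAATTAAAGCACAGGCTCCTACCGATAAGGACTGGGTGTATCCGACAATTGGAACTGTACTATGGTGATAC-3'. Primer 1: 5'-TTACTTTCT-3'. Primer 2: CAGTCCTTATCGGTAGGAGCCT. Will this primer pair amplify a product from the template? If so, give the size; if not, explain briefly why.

No product — primer 1 has no binding site in the template.

Primer 1 (TTACTTTCT) does not match the top strand, and its reverse complement AGAAAGTAA does not match either.
With no annealing site for primer 1, no amplification occurs.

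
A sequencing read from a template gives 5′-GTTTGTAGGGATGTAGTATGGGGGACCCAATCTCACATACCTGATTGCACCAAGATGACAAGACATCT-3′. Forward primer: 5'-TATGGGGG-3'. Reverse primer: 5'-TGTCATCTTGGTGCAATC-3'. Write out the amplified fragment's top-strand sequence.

5'-TATGGGGGACCCAATCTCACATACCTGATTGCACCAAGATGACA-3'

The forward primer matches the template at positions 17–24.
The reverse primer's reverse complement is GATTGCACCAAGATGACA, which matches the template at positions 43–60.
The product is the template from position 17 through 60 (44 bp).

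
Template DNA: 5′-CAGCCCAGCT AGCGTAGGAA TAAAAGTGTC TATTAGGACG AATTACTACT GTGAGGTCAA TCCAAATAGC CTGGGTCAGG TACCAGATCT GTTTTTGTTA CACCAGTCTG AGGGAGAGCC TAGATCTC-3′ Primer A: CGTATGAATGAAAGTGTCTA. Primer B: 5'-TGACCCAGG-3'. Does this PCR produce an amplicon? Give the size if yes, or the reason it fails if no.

No product — primer A has no binding site in the template.

Primer A (CGTATGAATGAAAGTGTCTA) does not match the top strand, and its reverse complement TAGACACTTTCATTCATACG does not match either.
With no annealing site for primer A, no amplification occurs.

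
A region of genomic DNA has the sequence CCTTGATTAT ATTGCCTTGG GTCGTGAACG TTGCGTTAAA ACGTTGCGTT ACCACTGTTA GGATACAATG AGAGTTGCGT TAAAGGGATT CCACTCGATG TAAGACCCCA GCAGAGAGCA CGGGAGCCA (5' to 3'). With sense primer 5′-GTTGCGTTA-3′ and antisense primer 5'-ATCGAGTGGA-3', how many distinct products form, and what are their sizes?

The forward primer GTTGCGTTA matches the top strand at positions 30–38, 43–51, 74–82.
The reverse primer's reverse complement is TCCACTCGAT, matching at positions 90–99.
Each forward site pairs with the reverse site to give a product ending at position 99: sizes 70, 57, 26 bp.

Three products: 70 bp, 57 bp, 26 bp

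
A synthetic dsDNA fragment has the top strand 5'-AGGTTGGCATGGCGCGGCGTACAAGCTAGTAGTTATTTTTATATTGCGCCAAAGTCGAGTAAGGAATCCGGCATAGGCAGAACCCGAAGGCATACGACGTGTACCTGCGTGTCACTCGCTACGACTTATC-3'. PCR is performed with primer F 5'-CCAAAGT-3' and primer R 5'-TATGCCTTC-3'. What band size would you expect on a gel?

Scanning the template, CCAAAGT occurs at positions 49–55; this primer anneals to the bottom strand there with its 3' end pointing downstream.
Taking the reverse complement of TATGCCTTC gives GAAGGCATA, found at positions 86–94 on the template; the primer anneals here to the top strand with its 3' end pointing upstream.
Product length = (reverse-primer end) − (forward-primer start) + 1 = 94 − 49 + 1 = 46 bp.

46 bp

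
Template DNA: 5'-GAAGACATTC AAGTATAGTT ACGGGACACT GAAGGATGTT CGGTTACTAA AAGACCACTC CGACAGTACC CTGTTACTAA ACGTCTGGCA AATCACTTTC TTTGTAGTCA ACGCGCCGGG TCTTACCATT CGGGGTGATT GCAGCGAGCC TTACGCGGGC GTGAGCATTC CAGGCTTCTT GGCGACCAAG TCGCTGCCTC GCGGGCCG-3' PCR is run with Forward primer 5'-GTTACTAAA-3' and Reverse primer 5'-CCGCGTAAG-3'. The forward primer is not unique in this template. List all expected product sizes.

The forward primer GTTACTAAA matches the top strand at positions 43–51, 73–81.
The reverse primer's reverse complement is CTTACGCGG, matching at positions 150–158.
Each forward site pairs with the reverse site to give a product ending at position 158: sizes 116, 86 bp.

116 bp, 86 bp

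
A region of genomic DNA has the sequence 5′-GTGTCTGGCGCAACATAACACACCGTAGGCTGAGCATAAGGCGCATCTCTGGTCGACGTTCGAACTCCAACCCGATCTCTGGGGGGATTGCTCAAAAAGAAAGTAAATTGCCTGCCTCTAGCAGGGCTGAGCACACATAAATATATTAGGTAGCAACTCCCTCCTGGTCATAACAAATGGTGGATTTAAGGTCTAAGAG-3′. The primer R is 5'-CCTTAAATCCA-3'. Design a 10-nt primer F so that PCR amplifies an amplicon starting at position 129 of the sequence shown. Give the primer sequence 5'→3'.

5'-GAGCACACAT-3'

The reverse primer's reverse complement TGGATTTAAGG matches the template at positions 181–191; the product starts at position 129.
The forward primer is identical to the top strand over positions 129–138: GAGCACACAT.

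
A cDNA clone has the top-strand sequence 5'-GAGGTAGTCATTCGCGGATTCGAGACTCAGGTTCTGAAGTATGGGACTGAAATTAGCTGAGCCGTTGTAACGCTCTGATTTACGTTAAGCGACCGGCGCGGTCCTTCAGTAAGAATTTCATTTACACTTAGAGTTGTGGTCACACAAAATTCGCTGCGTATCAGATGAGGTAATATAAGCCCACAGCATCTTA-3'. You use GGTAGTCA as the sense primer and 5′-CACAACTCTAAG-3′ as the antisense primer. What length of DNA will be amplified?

Scanning the template, GGTAGTCA occurs at positions 3–10; this primer anneals to the bottom strand there with its 3' end pointing downstream.
Taking the reverse complement of CACAACTCTAAG gives CTTAGAGTTGTG, found at positions 127–138 on the template; the primer anneals here to the top strand with its 3' end pointing upstream.
Amplicon spans positions 3–138: 136 bp.

136 bp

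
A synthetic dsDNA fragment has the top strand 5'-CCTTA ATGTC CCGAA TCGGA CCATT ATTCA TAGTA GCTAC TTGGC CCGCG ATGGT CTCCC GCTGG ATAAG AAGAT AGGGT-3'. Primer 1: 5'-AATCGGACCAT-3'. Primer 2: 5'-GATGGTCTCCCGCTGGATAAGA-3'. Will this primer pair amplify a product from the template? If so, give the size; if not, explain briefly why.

Primer 1 (AATCGGACCAT) matches the top strand at positions 14–24 (3' end points downstream).
Primer 2 (GATGGTCTCCCGCTGGATAAGA) also matches the top strand directly, at positions 50–71 — its reverse complement TCTTATCCAGCGGGAGACCATC is not present.
Both primers anneal to the bottom strand with 3' ends pointing the same way, so neither can prime synthesis back toward the other.

No product — both primers anneal to the same strand and extend in the same direction.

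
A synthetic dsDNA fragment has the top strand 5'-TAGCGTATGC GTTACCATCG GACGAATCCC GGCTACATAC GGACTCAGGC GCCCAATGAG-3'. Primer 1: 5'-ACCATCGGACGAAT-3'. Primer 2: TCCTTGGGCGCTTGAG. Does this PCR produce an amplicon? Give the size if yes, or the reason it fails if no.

No product — primer 2 has no binding site in the template.

Primer 2 (TCCTTGGGCGCTTGAG) does not match the top strand, and its reverse complement CTCAAGCGCCCAAGGA does not match either.
With no annealing site for primer 2, no amplification occurs.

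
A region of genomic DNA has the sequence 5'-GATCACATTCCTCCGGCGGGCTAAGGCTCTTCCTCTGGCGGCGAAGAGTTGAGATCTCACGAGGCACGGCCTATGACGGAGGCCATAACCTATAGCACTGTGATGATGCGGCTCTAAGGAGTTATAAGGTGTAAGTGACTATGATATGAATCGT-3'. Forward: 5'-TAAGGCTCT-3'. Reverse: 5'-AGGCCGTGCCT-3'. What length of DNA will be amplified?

Scanning the template, TAAGGCTCT occurs at positions 22–30; this primer anneals to the bottom strand there with its 3' end pointing downstream.
Taking the reverse complement of AGGCCGTGCCT gives AGGCACGGCCT, found at positions 62–72 on the template; the primer anneals here to the top strand with its 3' end pointing upstream.
Product length = (reverse-primer end) − (forward-primer start) + 1 = 72 − 22 + 1 = 51 bp.

51 bp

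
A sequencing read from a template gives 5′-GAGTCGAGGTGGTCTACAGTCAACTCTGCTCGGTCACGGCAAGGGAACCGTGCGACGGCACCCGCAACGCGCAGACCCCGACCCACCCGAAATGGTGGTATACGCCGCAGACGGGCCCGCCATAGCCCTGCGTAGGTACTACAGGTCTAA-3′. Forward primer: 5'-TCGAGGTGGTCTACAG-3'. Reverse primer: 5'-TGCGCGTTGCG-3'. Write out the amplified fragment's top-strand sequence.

The forward primer matches the template at positions 4–19.
Taking the reverse complement of TGCGCGTTGCG gives CGCAACGCGCA, found at positions 63–73 on the template; the primer anneals here to the top strand with its 3' end pointing upstream.
The product is the template from position 4 through 73 (70 bp).

5'-TCGAGGTGGTCTACAGTCAACTCTGCTCGGTCACGGCAAGGGAACCGTGCGACGGCACCCGCAACGCGCA-3'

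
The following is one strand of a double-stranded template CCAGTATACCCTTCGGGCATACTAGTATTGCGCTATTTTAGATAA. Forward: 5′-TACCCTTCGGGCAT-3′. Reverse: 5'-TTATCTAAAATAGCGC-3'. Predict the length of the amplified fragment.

39 bp

Scanning the template, TACCCTTCGGGCAT occurs at positions 7–20; this primer anneals to the bottom strand there with its 3' end pointing downstream.
The reverse primer's reverse complement is GCGCTATTTTAGATAA, which matches the template at positions 30–45.
Product length = (reverse-primer end) − (forward-primer start) + 1 = 45 − 7 + 1 = 39 bp.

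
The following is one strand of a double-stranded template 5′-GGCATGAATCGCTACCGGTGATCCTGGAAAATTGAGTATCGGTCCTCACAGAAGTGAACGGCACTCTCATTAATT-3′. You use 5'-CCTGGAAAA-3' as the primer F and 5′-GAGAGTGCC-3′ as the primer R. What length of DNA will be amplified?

Forward primer CCTGGAAAA is found on the top strand at positions 23–31.
Taking the reverse complement of GAGAGTGCC gives GGCACTCTC, found at positions 60–68 on the template; the primer anneals here to the top strand with its 3' end pointing upstream.
The product runs from position 23 to position 68, so its length is 68 − 23 + 1 = 46 bp.

46 bp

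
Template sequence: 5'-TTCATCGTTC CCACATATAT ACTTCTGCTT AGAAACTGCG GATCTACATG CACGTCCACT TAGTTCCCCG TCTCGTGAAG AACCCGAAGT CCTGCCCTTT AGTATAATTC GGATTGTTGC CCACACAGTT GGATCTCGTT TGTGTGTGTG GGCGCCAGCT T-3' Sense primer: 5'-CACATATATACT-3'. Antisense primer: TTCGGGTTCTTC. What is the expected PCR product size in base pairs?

Scanning the template, CACATATATACT occurs at positions 12–23; this primer anneals to the bottom strand there with its 3' end pointing downstream.
Reverse complement of the reverse primer: GAAGAACCCGAA. This occurs on the top strand at positions 77–88.
The product runs from position 12 to position 88, so its length is 88 − 12 + 1 = 77 bp.

77 bp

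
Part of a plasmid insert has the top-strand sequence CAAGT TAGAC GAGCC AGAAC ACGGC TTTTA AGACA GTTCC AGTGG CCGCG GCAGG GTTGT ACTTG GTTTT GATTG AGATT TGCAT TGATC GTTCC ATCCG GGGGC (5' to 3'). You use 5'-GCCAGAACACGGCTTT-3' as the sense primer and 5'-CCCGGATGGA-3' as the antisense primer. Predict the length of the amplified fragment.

Forward primer GCCAGAACACGGCTTT is found on the top strand at positions 13–28.
Taking the reverse complement of CCCGGATGGA gives TCCATCCGGG, found at positions 93–102 on the template; the primer anneals here to the top strand with its 3' end pointing upstream.
Product length = (reverse-primer end) − (forward-primer start) + 1 = 102 − 13 + 1 = 90 bp.

90 bp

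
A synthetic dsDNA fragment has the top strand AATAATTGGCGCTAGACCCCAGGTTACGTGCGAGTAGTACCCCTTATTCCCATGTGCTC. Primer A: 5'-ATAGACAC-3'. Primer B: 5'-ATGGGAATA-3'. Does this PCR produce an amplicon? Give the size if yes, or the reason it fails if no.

No product — primer A has no binding site in the template.

Primer A (ATAGACAC) does not match the top strand, and its reverse complement GTGTCTAT does not match either.
With no annealing site for primer A, no amplification occurs.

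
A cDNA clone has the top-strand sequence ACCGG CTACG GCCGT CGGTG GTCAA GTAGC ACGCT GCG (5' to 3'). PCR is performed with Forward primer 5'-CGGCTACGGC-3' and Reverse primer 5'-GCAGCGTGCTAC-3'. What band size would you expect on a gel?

Forward primer CGGCTACGGC is found on the top strand at positions 3–12.
Reverse complement of the reverse primer: GTAGCACGCTGC. This occurs on the top strand at positions 26–37.
Amplicon spans positions 3–37: 35 bp.

35 bp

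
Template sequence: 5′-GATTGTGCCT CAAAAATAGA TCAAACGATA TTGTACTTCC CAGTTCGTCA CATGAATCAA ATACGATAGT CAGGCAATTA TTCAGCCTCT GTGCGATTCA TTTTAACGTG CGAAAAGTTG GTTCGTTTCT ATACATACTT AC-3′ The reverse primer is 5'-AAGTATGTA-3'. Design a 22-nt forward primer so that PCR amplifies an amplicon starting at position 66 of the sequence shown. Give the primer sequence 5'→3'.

5'-ATAGTCAGGCAATTATTCAGCC-3'

The reverse primer's reverse complement TACATACTT matches the template at positions 132–140; the product starts at position 66.
The forward primer is identical to the top strand over positions 66–87: ATAGTCAGGCAATTATTCAGCC.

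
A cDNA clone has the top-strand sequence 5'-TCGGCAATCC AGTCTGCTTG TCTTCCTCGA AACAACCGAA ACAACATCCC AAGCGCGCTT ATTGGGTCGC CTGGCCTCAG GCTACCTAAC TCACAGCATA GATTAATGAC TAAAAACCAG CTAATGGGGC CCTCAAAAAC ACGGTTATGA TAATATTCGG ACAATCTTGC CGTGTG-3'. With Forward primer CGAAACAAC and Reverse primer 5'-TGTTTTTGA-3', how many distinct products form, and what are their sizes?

Two products: 114 bp, 105 bp

The forward primer CGAAACAAC matches the top strand at positions 28–36, 37–45.
The reverse primer's reverse complement is TCAAAAACA, matching at positions 133–141.
Each forward site pairs with the reverse site to give a product ending at position 141: sizes 114, 105 bp.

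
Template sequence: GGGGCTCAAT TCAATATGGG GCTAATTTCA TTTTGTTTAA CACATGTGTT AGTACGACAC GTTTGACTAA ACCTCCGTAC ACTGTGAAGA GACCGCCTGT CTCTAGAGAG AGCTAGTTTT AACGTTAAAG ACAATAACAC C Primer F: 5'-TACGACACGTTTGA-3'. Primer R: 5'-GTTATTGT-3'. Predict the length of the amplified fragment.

Forward primer TACGACACGTTTGA is found on the top strand at positions 53–66.
Reverse complement of the reverse primer: ACAATAAC. This occurs on the top strand at positions 131–138.
Amplicon spans positions 53–138: 86 bp.

86 bp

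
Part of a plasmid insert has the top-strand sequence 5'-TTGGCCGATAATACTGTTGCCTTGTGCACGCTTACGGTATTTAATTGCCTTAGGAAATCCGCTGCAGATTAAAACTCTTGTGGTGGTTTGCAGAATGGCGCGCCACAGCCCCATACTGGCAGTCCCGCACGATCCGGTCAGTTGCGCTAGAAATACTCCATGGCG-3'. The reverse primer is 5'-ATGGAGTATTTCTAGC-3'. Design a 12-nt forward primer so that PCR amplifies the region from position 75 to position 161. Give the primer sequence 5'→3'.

The reverse primer's reverse complement GCTAGAAATACTCCAT matches the template at positions 146–161; the product starts at position 75.
The forward primer is identical to the top strand over positions 75–86: CTCTTGTGGTGG.

5'-CTCTTGTGGTGG-3'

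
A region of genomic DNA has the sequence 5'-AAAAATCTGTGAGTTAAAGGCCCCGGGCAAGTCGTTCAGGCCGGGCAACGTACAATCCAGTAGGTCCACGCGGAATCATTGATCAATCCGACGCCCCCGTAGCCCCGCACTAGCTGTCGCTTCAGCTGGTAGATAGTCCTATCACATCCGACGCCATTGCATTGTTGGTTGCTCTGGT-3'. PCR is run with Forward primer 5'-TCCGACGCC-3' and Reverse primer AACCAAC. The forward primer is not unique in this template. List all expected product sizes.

The forward primer TCCGACGCC matches the top strand at positions 87–95, 147–155.
The reverse primer's reverse complement is GTTGGTT, matching at positions 164–170.
Each forward site pairs with the reverse site to give a product ending at position 170: sizes 84, 24 bp.

84 bp, 24 bp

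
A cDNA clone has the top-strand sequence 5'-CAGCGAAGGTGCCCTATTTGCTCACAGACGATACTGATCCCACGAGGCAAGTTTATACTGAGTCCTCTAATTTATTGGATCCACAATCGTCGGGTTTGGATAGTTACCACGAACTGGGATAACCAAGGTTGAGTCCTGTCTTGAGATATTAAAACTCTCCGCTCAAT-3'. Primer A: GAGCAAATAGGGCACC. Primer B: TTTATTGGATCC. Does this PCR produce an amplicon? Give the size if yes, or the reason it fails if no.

Primer A (GAGCAAATAGGGCACC) has reverse complement GGTGCCCTATTTGCTC, which matches the top strand at positions 8–23; primer A anneals to the top strand there with its 3' end pointing upstream toward position 8.
Primer B (TTTATTGGATCC) matches the top strand directly at positions 71–82; it anneals to the bottom strand with its 3' end pointing downstream toward position 82.
The 3' ends diverge (primer A extends toward position 1, primer B toward position 167), so the primers never converge on a shared product.

No product — the primers' 3' ends point away from each other.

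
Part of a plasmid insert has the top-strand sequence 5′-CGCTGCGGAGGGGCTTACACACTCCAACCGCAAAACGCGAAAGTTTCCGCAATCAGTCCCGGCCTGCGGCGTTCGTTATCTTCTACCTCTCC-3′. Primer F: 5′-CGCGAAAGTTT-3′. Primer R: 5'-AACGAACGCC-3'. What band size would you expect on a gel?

Forward primer CGCGAAAGTTT is found on the top strand at positions 36–46.
Taking the reverse complement of AACGAACGCC gives GGCGTTCGTT, found at positions 68–77 on the template; the primer anneals here to the top strand with its 3' end pointing upstream.
The product runs from position 36 to position 77, so its length is 77 − 36 + 1 = 42 bp.

42 bp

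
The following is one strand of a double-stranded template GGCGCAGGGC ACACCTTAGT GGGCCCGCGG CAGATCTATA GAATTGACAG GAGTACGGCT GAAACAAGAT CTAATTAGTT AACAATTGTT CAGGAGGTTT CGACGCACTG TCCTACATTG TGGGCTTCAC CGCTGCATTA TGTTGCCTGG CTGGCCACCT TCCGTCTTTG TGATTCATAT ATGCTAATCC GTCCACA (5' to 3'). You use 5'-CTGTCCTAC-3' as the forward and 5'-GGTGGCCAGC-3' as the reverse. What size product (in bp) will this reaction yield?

52 bp

Scanning the template, CTGTCCTAC occurs at positions 108–116; this primer anneals to the bottom strand there with its 3' end pointing downstream.
The reverse primer's reverse complement is GCTGGCCACC, which matches the template at positions 150–159.
The product runs from position 108 to position 159, so its length is 159 − 108 + 1 = 52 bp.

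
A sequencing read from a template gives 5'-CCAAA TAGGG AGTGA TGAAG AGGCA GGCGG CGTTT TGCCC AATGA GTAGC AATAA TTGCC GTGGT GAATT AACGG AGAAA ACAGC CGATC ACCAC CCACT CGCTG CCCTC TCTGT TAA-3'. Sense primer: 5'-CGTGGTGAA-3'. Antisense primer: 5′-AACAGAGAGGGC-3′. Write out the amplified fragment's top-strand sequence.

Forward primer CGTGGTGAA is found on the top strand at positions 60–68.
Reverse complement of the reverse primer: GCCCTCTCTGTT. This occurs on the top strand at positions 105–116.
The product is the template from position 60 through 116 (57 bp).

5'-CGTGGTGAATTAACGGAGAAAACAGCCGATCACCACCCACTCGCTGCCCTCTCTGTT-3'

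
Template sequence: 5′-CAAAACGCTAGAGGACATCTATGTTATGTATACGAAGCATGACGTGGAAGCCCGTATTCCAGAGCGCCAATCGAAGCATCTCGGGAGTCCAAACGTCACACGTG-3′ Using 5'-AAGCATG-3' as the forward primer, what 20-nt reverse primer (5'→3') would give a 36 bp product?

5'-TTGGCGCTCTGGAATACGGG-3'

The forward primer binds at positions 35–41, so a 36 bp product ends at position 35 + 36 − 1 = 70.
The reverse primer anneals to the top strand over positions 51–70, i.e. to CCCGTATTCCAGAGCGCCAA.
Its sequence written 5'→3' is the reverse complement: TTGGCGCTCTGGAATACGGG.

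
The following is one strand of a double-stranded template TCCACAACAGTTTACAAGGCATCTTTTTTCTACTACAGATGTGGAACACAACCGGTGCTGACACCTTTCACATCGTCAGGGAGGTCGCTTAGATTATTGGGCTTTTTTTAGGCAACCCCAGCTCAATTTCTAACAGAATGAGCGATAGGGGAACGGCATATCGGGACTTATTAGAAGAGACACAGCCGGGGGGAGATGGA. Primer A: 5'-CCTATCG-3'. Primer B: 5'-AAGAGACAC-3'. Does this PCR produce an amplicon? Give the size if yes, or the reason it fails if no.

No product — the primers' 3' ends point away from each other.

Primer A (CCTATCG) has reverse complement CGATAGG, which matches the top strand at positions 143–149; primer A anneals to the top strand there with its 3' end pointing upstream toward position 143.
Primer B (AAGAGACAC) matches the top strand directly at positions 175–183; it anneals to the bottom strand with its 3' end pointing downstream toward position 183.
The 3' ends diverge (primer A extends toward position 1, primer B toward position 200), so the primers never converge on a shared product.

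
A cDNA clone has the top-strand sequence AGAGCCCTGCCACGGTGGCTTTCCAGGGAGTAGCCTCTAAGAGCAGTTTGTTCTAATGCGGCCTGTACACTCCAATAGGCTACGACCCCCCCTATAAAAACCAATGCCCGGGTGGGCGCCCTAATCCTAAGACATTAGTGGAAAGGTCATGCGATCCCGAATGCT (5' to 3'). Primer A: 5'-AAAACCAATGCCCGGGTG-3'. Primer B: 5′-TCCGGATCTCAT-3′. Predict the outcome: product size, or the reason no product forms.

No product — primer B has no binding site in the template.

Primer B (TCCGGATCTCAT) does not match the top strand, and its reverse complement ATGAGATCCGGA does not match either.
With no annealing site for primer B, no amplification occurs.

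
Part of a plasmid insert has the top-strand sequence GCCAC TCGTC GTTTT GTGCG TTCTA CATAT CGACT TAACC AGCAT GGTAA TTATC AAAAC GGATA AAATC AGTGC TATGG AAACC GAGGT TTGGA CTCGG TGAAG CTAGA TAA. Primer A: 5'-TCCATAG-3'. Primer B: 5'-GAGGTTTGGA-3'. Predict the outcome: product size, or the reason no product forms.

Primer A (TCCATAG) has reverse complement CTATGGA, which matches the top strand at positions 75–81; primer A anneals to the top strand there with its 3' end pointing upstream toward position 75.
Primer B (GAGGTTTGGA) matches the top strand directly at positions 86–95; it anneals to the bottom strand with its 3' end pointing downstream toward position 95.
The 3' ends diverge (primer A extends toward position 1, primer B toward position 113), so the primers never converge on a shared product.

No product — the primers' 3' ends point away from each other.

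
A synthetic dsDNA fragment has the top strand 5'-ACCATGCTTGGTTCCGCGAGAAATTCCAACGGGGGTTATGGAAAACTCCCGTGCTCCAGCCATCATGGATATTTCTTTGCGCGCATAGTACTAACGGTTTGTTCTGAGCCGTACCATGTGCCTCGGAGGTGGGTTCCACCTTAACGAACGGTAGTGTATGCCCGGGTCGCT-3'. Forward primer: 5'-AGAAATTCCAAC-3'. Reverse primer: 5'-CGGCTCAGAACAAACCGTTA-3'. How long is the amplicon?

Scanning the template, AGAAATTCCAAC occurs at positions 19–30; this primer anneals to the bottom strand there with its 3' end pointing downstream.
Reverse complement of the reverse primer: TAACGGTTTGTTCTGAGCCG. This occurs on the top strand at positions 92–111.
The product runs from position 19 to position 111, so its length is 111 − 19 + 1 = 93 bp.

93 bp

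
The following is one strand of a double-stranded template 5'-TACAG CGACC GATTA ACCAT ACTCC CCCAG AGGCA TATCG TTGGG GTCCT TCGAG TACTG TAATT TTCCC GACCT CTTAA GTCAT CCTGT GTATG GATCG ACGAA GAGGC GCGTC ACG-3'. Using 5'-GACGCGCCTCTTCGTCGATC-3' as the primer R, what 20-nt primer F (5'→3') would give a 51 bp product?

5'-TTTCCCGACCTCTTAAGTCA-3'

The reverse primer's reverse complement GATCGACGAAGAGGCGCGTC matches the template at positions 96–115, so the product ends at position 115.
A 51 bp product then starts at position 115 − 51 + 1 = 65.
The forward primer is identical to the top strand there: TTTCCCGACCTCTTAAGTCA.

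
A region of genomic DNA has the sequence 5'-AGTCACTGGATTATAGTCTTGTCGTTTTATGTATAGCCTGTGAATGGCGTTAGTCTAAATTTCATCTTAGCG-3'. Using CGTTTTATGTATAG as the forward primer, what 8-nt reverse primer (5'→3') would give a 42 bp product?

5'-TGAAATTT-3'

The forward primer binds at positions 23–36, so a 42 bp product ends at position 23 + 42 − 1 = 64.
The reverse primer anneals to the top strand over positions 57–64, i.e. to AAATTTCA.
Its sequence written 5'→3' is the reverse complement: TGAAATTT.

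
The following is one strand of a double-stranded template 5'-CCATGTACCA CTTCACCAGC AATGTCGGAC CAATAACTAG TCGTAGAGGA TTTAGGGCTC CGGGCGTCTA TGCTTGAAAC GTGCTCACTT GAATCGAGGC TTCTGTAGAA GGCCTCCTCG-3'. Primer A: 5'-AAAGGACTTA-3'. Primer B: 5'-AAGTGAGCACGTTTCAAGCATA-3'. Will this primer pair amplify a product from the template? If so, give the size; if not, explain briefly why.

No product — primer A has no binding site in the template.

Primer A (AAAGGACTTA) does not match the top strand, and its reverse complement TAAGTCCTTT does not match either.
With no annealing site for primer A, no amplification occurs.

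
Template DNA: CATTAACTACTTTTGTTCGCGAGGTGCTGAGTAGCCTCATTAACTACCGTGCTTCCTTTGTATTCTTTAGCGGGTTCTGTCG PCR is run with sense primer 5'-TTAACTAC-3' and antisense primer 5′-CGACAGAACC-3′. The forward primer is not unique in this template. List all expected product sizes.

The forward primer TTAACTAC matches the top strand at positions 3–10, 40–47.
The reverse primer's reverse complement is GGTTCTGTCG, matching at positions 73–82.
Each forward site pairs with the reverse site to give a product ending at position 82: sizes 80, 43 bp.

80 bp, 43 bp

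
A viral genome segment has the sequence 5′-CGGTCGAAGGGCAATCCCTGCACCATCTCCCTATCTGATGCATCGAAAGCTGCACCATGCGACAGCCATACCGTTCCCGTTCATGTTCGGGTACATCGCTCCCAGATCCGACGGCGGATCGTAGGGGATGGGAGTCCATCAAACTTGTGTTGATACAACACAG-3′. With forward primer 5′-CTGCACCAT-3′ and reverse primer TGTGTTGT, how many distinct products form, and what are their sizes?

The forward primer CTGCACCAT matches the top strand at positions 18–26, 50–58.
The reverse primer's reverse complement is ACAACACA, matching at positions 155–162.
Each forward site pairs with the reverse site to give a product ending at position 162: sizes 145, 113 bp.

Two products: 145 bp, 113 bp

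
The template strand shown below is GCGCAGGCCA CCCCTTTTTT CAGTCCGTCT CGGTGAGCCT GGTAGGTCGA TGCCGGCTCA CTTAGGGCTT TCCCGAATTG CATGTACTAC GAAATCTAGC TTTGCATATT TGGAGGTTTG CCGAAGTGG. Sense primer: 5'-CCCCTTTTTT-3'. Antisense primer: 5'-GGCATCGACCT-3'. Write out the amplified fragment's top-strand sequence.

Forward primer CCCCTTTTTT is found on the top strand at positions 11–20.
Reverse complement of the reverse primer: AGGTCGATGCC. This occurs on the top strand at positions 44–54.
The product is the template from position 11 through 54 (44 bp).

5'-CCCCTTTTTTCAGTCCGTCTCGGTGAGCCTGGTAGGTCGATGCC-3'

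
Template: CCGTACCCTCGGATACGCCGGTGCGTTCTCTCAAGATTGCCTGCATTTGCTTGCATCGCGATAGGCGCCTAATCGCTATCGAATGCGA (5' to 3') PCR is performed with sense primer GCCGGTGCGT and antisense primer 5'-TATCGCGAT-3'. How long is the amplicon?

47 bp

Forward primer GCCGGTGCGT is found on the top strand at positions 17–26.
Taking the reverse complement of TATCGCGAT gives ATCGCGATA, found at positions 55–63 on the template; the primer anneals here to the top strand with its 3' end pointing upstream.
The product runs from position 17 to position 63, so its length is 63 − 17 + 1 = 47 bp.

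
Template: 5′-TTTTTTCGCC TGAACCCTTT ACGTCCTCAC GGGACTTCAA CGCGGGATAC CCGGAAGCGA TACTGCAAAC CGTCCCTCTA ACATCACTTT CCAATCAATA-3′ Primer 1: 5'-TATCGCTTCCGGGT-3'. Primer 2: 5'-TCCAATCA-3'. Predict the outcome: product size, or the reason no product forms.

No product — the primers' 3' ends point away from each other.

Primer 1 (TATCGCTTCCGGGT) has reverse complement ACCCGGAAGCGATA, which matches the top strand at positions 49–62; primer 1 anneals to the top strand there with its 3' end pointing upstream toward position 49.
Primer 2 (TCCAATCA) matches the top strand directly at positions 90–97; it anneals to the bottom strand with its 3' end pointing downstream toward position 97.
The 3' ends diverge (primer 1 extends toward position 1, primer 2 toward position 100), so the primers never converge on a shared product.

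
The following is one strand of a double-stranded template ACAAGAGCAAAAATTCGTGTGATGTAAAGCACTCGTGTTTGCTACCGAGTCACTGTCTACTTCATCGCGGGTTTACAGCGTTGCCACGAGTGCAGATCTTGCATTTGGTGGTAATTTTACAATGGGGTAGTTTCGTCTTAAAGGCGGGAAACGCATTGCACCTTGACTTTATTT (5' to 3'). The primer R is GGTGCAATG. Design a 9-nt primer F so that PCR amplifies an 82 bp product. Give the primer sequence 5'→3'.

The reverse primer's reverse complement CATTGCACC matches the template at positions 154–162, so the product ends at position 162.
An 82 bp product then starts at position 162 − 82 + 1 = 81.
The forward primer is identical to the top strand there: TTGCCACGA.

5'-TTGCCACGA-3'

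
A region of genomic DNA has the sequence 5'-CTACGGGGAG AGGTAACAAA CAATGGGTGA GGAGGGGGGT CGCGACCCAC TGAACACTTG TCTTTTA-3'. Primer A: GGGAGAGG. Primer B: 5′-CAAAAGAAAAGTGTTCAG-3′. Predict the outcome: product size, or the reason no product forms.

No product — primer B has no binding site in the template.

Primer B (CAAAAGAAAAGTGTTCAG) does not match the top strand, and its reverse complement CTGAACACTTTTCTTTTG does not match either.
With no annealing site for primer B, no amplification occurs.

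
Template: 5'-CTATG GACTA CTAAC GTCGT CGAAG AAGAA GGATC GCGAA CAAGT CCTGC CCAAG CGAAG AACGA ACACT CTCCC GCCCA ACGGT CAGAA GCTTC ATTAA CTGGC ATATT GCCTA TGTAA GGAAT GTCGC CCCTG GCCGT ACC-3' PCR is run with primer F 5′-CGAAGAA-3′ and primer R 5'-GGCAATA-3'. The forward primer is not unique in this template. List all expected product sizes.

93 bp, 58 bp

The forward primer CGAAGAA matches the top strand at positions 21–27, 56–62.
The reverse primer's reverse complement is TATTGCC, matching at positions 107–113.
Each forward site pairs with the reverse site to give a product ending at position 113: sizes 93, 58 bp.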